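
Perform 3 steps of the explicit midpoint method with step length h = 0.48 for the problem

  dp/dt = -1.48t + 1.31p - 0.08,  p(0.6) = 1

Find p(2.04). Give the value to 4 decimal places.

Midpoint: k1 = f(t_n, p_n); k2 = f(t_n + h/2, p_n + (h/2)·k1); p_{n+1} = p_n + h·k2.
t=0.600000, p=1.000000:
  k1 = f(0.600000, 1.000000) = 0.342000
  k2 = f(0.840000, 1.082080) = 0.094325
  p ← 1.000000 + 0.48·0.094325 = 1.045276
t=1.080000, p=1.045276:
  k1 = f(1.080000, 1.045276) = -0.309089
  k2 = f(1.320000, 0.971095) = -0.761466
  p ← 1.045276 + 0.48·(-0.761466) = 0.679772
t=1.560000, p=0.679772:
  k1 = f(1.560000, 0.679772) = -1.498298
  k2 = f(1.800000, 0.320181) = -2.324563
  p ← 0.679772 + 0.48·(-2.324563) = -0.436018
p(2.04) ≈ -0.4360

-0.4360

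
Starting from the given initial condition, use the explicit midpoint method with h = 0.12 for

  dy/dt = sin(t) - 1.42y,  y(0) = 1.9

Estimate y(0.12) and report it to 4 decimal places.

Midpoint: k1 = f(t_n, y_n); k2 = f(t_n + h/2, y_n + (h/2)·k1); y_{n+1} = y_n + h·k2.
t=0.000000, y=1.900000:
  k1 = f(0.000000, 1.900000) = -2.698000
  k2 = f(0.060000, 1.738120) = -2.408166
  y ← 1.900000 + 0.12·(-2.408166) = 1.611020
y(0.12) ≈ 1.6110

1.6110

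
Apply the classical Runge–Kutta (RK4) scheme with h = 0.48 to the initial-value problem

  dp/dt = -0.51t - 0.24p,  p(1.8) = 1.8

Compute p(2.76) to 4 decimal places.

0.4245

RK4: k1 = f(t_n, p_n); k2 = f(t_n + h/2, p_n + (h/2)·k1); k3 = f(t_n + h/2, p_n + (h/2)·k2); k4 = f(t_n + h, p_n + h·k3); p_{n+1} = p_n + (h/6)·(k1 + 2k2 + 2k3 + k4).
t=1.800000, p=1.800000:
  k1 = f(1.800000, 1.800000) = -1.350000
  k2 = f(2.040000, 1.476000) = -1.394640
  k3 = f(2.040000, 1.465286) = -1.392069
  k4 = f(2.280000, 1.131807) = -1.434434
  p ← 1.800000 + (0.48/6)·(k1 + 2k2 + 2k3 + k4) = 1.131372
t=2.280000, p=1.131372:
  k1 = f(2.280000, 1.131372) = -1.434329
  k2 = f(2.520000, 0.787133) = -1.474112
  k3 = f(2.520000, 0.777585) = -1.471820
  k4 = f(2.760000, 0.424898) = -1.509576
  p ← 1.131372 + (0.48/6)·(k1 + 2k2 + 2k3 + k4) = 0.424510
p(2.76) ≈ 0.4245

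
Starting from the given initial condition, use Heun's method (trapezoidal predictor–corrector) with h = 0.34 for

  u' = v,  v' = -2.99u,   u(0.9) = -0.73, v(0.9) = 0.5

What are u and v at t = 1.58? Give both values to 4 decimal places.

Heun on (u,v): k1 = f(t_n, state_n); k2 = f(t_n + h, state_n + h·k1); state_{n+1} = state_n + (h/2)·(k1 + k2).
0.900000: (-0.730000, 0.500000)
  k1 = (0.500000, 2.182700)
  predictor → (-0.560000, 1.242118)
  k2 = (1.242118, 1.674400)
  → (-0.433840, 1.155707)
1.240000: (-0.433840, 1.155707)
  k1 = (1.155707, 1.297181)
  predictor → (-0.040900, 1.596749)
  k2 = (1.596749, 0.122290)
  → (0.034078, 1.397017)
(u(1.58), v(1.58)) ≈ (0.0341, 1.3970)

0.0341, 1.3970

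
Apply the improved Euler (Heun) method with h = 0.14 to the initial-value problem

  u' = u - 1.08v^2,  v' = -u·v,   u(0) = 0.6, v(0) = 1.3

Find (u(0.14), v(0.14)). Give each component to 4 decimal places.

Heun on (u,v): k1 = f(s_n, state_n); k2 = f(s_n + h, state_n + h·k1); state_{n+1} = state_n + (h/2)·(k1 + k2).
0.000000: (0.600000, 1.300000)
  k1 = (-1.225200, -0.780000)
  predictor → (0.428472, 1.190800)
  k2 = (-1.102973, -0.510224)
  → (0.437028, 1.209684)
(u(0.14), v(0.14)) ≈ (0.4370, 1.2097)

0.4370, 1.2097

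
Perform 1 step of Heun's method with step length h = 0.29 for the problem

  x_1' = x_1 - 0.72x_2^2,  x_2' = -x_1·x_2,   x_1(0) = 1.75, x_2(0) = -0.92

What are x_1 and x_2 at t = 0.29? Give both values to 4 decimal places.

2.1957, -0.5498

Heun on (x_1,x_2): k1 = f(t_n, state_n); k2 = f(t_n + h, state_n + h·k1); state_{n+1} = state_n + (h/2)·(k1 + k2).
0.000000: (1.750000, -0.920000)
  k1 = (1.140592, 1.610000)
  predictor → (2.080772, -0.453100)
  k2 = (1.932956, 0.942798)
  → (2.195664, -0.549844)
(x_1(0.29), x_2(0.29)) ≈ (2.1957, -0.5498)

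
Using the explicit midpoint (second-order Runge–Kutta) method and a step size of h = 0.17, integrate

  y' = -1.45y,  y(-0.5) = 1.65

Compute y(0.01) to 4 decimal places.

Midpoint: k1 = f(s_n, y_n); k2 = f(s_n + h/2, y_n + (h/2)·k1); y_{n+1} = y_n + h·k2.
s=-0.500000, y=1.650000:
  k1 = f(-0.500000, 1.650000) = -2.392500
  k2 = f(-0.415000, 1.446638) = -2.097624
  y ← 1.650000 + 0.17·(-2.097624) = 1.293404
s=-0.330000, y=1.293404:
  k1 = f(-0.330000, 1.293404) = -1.875436
  k2 = f(-0.245000, 1.133992) = -1.644288
  y ← 1.293404 + 0.17·(-1.644288) = 1.013875
s=-0.160000, y=1.013875:
  k1 = f(-0.160000, 1.013875) = -1.470119
  k2 = f(-0.075000, 0.888915) = -1.288926
  y ← 1.013875 + 0.17·(-1.288926) = 0.794757
y(0.01) ≈ 0.7948

0.7948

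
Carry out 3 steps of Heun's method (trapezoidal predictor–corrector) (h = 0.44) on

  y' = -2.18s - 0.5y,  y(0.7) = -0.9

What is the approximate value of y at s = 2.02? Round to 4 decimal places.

Heun: k1 = f(s_n, y_n); k2 = f(s_n + h, y_n + h·k1); y_{n+1} = y_n + (h/2)·(k1 + k2).
s=0.700000, y=-0.900000:
  k1 = f(0.700000, -0.900000) = -1.076000
  k2 = f(1.140000, -1.373440) = -1.798480
  y ← -0.900000 + (0.44/2)·(-1.076000 + (-1.798480)) = -1.532386
s=1.140000, y=-1.532386:
  k1 = f(1.140000, -1.532386) = -1.719007
  k2 = f(1.580000, -2.288749) = -2.300026
  y ← -1.532386 + (0.44/2)·(-1.719007 + (-2.300026)) = -2.416573
s=1.580000, y=-2.416573:
  k1 = f(1.580000, -2.416573) = -2.236114
  k2 = f(2.020000, -3.400463) = -2.703369
  y ← -2.416573 + (0.44/2)·(-2.236114 + (-2.703369)) = -3.503259
y(2.02) ≈ -3.5033

-3.5033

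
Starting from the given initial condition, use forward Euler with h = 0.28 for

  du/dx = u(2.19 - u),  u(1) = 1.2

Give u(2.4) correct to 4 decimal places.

2.1569

Euler: u_{n+1} = u_n + h·f(x_n, u_n).
x=1.000000, u=1.200000: f=1.188000 → u ← 1.200000 + 0.28·1.188000 = 1.532640
x=1.280000, u=1.532640: f=1.007496 → u ← 1.532640 + 0.28·1.007496 = 1.814739
x=1.560000, u=1.814739: f=0.681001 → u ← 1.814739 + 0.28·0.681001 = 2.005419
x=1.840000, u=2.005419: f=0.370162 → u ← 2.005419 + 0.28·0.370162 = 2.109065
x=2.120000, u=2.109065: f=0.170698 → u ← 2.109065 + 0.28·0.170698 = 2.156860
u(2.4) ≈ 2.1569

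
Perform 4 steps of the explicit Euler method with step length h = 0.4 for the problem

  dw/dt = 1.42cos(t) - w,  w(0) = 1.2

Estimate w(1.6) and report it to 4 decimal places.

0.9098

Euler: w_{n+1} = w_n + h·f(t_n, w_n).
t=0.000000, w=1.200000: f=0.220000 → w ← 1.200000 + 0.4·0.220000 = 1.288000
t=0.400000, w=1.288000: f=0.019907 → w ← 1.288000 + 0.4·0.019907 = 1.295963
t=0.800000, w=1.295963: f=-0.306639 → w ← 1.295963 + 0.4·(-0.306639) = 1.173307
t=1.200000, w=1.173307: f=-0.658759 → w ← 1.173307 + 0.4·(-0.658759) = 0.909803
w(1.6) ≈ 0.9098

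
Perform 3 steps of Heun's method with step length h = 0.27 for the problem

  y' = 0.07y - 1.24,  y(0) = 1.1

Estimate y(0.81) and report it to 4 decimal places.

Heun: k1 = f(t_n, y_n); k2 = f(t_n + h, y_n + h·k1); y_{n+1} = y_n + (h/2)·(k1 + k2).
t=0.000000, y=1.100000:
  k1 = f(0.000000, 1.100000) = -1.163000
  k2 = f(0.270000, 0.785990) = -1.184981
  y ← 1.100000 + (0.27/2)·(-1.163000 + (-1.184981)) = 0.783023
t=0.270000, y=0.783023:
  k1 = f(0.270000, 0.783023) = -1.185188
  k2 = f(0.540000, 0.463022) = -1.207588
  y ← 0.783023 + (0.27/2)·(-1.185188 + (-1.207588)) = 0.459998
t=0.540000, y=0.459998:
  k1 = f(0.540000, 0.459998) = -1.207800
  k2 = f(0.810000, 0.133892) = -1.230628
  y ← 0.459998 + (0.27/2)·(-1.207800 + (-1.230628)) = 0.130810
y(0.81) ≈ 0.1308

0.1308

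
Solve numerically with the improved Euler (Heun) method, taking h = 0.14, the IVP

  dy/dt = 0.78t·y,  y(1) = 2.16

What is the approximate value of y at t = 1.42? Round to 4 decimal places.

3.2071

Heun: k1 = f(t_n, y_n); k2 = f(t_n + h, y_n + h·k1); y_{n+1} = y_n + (h/2)·(k1 + k2).
t=1.000000, y=2.160000:
  k1 = f(1.000000, 2.160000) = 1.684800
  k2 = f(1.140000, 2.395872) = 2.130409
  y ← 2.160000 + (0.14/2)·(1.684800 + 2.130409) = 2.427065
t=1.140000, y=2.427065:
  k1 = f(1.140000, 2.427065) = 2.158146
  k2 = f(1.280000, 2.729205) = 2.724838
  y ← 2.427065 + (0.14/2)·(2.158146 + 2.724838) = 2.768874
t=1.280000, y=2.768874:
  k1 = f(1.280000, 2.768874) = 2.764443
  k2 = f(1.420000, 3.155896) = 3.495470
  y ← 2.768874 + (0.14/2)·(2.764443 + 3.495470) = 3.207067
y(1.42) ≈ 3.2071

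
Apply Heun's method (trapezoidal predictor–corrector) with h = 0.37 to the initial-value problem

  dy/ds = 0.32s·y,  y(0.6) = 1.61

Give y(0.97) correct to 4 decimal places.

1.7662

Heun: k1 = f(s_n, y_n); k2 = f(s_n + h, y_n + h·k1); y_{n+1} = y_n + (h/2)·(k1 + k2).
s=0.600000, y=1.610000:
  k1 = f(0.600000, 1.610000) = 0.309120
  k2 = f(0.970000, 1.724374) = 0.535246
  y ← 1.610000 + (0.37/2)·(0.309120 + 0.535246) = 1.766208
y(0.97) ≈ 1.7662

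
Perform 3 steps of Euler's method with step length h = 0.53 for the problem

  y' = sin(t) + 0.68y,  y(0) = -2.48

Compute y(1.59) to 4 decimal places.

-5.4170

Euler: y_{n+1} = y_n + h·f(t_n, y_n).
t=0.000000, y=-2.480000: f=-1.686400 → y ← -2.480000 + 0.53·(-1.686400) = -3.373792
t=0.530000, y=-3.373792: f=-1.788645 → y ← -3.373792 + 0.53·(-1.788645) = -4.321774
t=1.060000, y=-4.321774: f=-2.066451 → y ← -4.321774 + 0.53·(-2.066451) = -5.416993
y(1.59) ≈ -5.4170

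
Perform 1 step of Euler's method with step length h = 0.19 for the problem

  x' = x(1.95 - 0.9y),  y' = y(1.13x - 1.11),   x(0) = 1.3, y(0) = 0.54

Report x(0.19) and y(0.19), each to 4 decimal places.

1.6616, 0.5768

Euler on (x,y): x_{n+1} = x_n + h·x', y_{n+1} = y_n + h·y'.
0.000000: (1.300000, 0.540000); f=(1.903200, 0.193860) → (1.661608, 0.576833)
(x(0.19), y(0.19)) ≈ (1.6616, 0.5768)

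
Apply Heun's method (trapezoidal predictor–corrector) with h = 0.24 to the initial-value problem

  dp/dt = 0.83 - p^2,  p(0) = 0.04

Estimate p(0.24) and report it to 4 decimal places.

Heun: k1 = f(t_n, p_n); k2 = f(t_n + h, p_n + h·k1); p_{n+1} = p_n + (h/2)·(k1 + k2).
t=0.000000, p=0.040000:
  k1 = f(0.000000, 0.040000) = 0.828400
  k2 = f(0.240000, 0.238816) = 0.772967
  p ← 0.040000 + (0.24/2)·(0.828400 + 0.772967) = 0.232164
p(0.24) ≈ 0.2322

0.2322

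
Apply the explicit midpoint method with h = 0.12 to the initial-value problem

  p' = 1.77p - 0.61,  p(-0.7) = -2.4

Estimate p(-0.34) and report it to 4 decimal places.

-4.8248

Midpoint: k1 = f(t_n, p_n); k2 = f(t_n + h/2, p_n + (h/2)·k1); p_{n+1} = p_n + h·k2.
t=-0.700000, p=-2.400000:
  k1 = f(-0.700000, -2.400000) = -4.858000
  k2 = f(-0.640000, -2.691480) = -5.373920
  p ← -2.400000 + 0.12·(-5.373920) = -3.044870
t=-0.580000, p=-3.044870:
  k1 = f(-0.580000, -3.044870) = -5.999421
  k2 = f(-0.520000, -3.404836) = -6.636559
  p ← -3.044870 + 0.12·(-6.636559) = -3.841257
t=-0.460000, p=-3.841257:
  k1 = f(-0.460000, -3.841257) = -7.409026
  k2 = f(-0.400000, -4.285799) = -8.195864
  p ← -3.841257 + 0.12·(-8.195864) = -4.824761
p(-0.34) ≈ -4.8248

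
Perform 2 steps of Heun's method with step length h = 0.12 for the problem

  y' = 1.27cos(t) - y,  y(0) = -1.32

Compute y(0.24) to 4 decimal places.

Heun: k1 = f(t_n, y_n); k2 = f(t_n + h, y_n + h·k1); y_{n+1} = y_n + (h/2)·(k1 + k2).
t=0.000000, y=-1.320000:
  k1 = f(0.000000, -1.320000) = 2.590000
  k2 = f(0.120000, -1.009200) = 2.270067
  y ← -1.320000 + (0.12/2)·(2.590000 + 2.270067) = -1.028396
t=0.120000, y=-1.028396:
  k1 = f(0.120000, -1.028396) = 2.289263
  k2 = f(0.240000, -0.753684) = 1.987284
  y ← -1.028396 + (0.12/2)·(2.289263 + 1.987284) = -0.771803
y(0.24) ≈ -0.7718

-0.7718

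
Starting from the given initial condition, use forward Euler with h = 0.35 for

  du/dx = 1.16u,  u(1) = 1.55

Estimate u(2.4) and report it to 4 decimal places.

Euler: u_{n+1} = u_n + h·f(x_n, u_n).
x=1.000000, u=1.550000: f=1.798000 → u ← 1.550000 + 0.35·1.798000 = 2.179300
x=1.350000, u=2.179300: f=2.527988 → u ← 2.179300 + 0.35·2.527988 = 3.064096
x=1.700000, u=3.064096: f=3.554351 → u ← 3.064096 + 0.35·3.554351 = 4.308119
x=2.050000, u=4.308119: f=4.997418 → u ← 4.308119 + 0.35·4.997418 = 6.057215
u(2.4) ≈ 6.0572

6.0572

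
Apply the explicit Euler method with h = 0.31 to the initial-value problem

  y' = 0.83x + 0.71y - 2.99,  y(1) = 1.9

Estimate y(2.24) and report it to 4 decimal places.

Euler: y_{n+1} = y_n + h·f(x_n, y_n).
x=1.000000, y=1.900000: f=-0.811000 → y ← 1.900000 + 0.31·(-0.811000) = 1.648590
x=1.310000, y=1.648590: f=-0.732201 → y ← 1.648590 + 0.31·(-0.732201) = 1.421608
x=1.620000, y=1.421608: f=-0.636059 → y ← 1.421608 + 0.31·(-0.636059) = 1.224430
x=1.930000, y=1.224430: f=-0.518755 → y ← 1.224430 + 0.31·(-0.518755) = 1.063615
y(2.24) ≈ 1.0636

1.0636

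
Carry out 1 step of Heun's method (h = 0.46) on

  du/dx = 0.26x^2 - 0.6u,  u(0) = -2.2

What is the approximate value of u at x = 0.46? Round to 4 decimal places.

-1.6639

Heun: k1 = f(x_n, u_n); k2 = f(x_n + h, u_n + h·k1); u_{n+1} = u_n + (h/2)·(k1 + k2).
x=0.000000, u=-2.200000:
  k1 = f(0.000000, -2.200000) = 1.320000
  k2 = f(0.460000, -1.592800) = 1.010696
  u ← -2.200000 + (0.46/2)·(1.320000 + 1.010696) = -1.663940
u(0.46) ≈ -1.6639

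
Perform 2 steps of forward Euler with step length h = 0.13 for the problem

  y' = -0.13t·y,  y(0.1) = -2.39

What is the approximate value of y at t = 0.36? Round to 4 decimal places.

Euler: y_{n+1} = y_n + h·f(t_n, y_n).
t=0.100000, y=-2.390000: f=0.031070 → y ← -2.390000 + 0.13·0.031070 = -2.385961
t=0.230000, y=-2.385961: f=0.071340 → y ← -2.385961 + 0.13·0.071340 = -2.376687
y(0.36) ≈ -2.3767

-2.3767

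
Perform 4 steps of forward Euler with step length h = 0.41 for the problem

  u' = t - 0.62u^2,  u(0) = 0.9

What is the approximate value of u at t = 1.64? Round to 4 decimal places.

1.2180

Euler: u_{n+1} = u_n + h·f(t_n, u_n).
t=0.000000, u=0.900000: f=-0.502200 → u ← 0.900000 + 0.41·(-0.502200) = 0.694098
t=0.410000, u=0.694098: f=0.111301 → u ← 0.694098 + 0.41·0.111301 = 0.739732
t=0.820000, u=0.739732: f=0.480734 → u ← 0.739732 + 0.41·0.480734 = 0.936833
t=1.230000, u=0.936833: f=0.685854 → u ← 0.936833 + 0.41·0.685854 = 1.218033
u(1.64) ≈ 1.2180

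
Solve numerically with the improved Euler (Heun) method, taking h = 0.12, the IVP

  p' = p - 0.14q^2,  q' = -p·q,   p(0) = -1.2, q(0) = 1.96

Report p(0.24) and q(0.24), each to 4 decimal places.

-1.7229, 2.7596

Heun on (p,q): k1 = f(t_n, state_n); k2 = f(t_n + h, state_n + h·k1); state_{n+1} = state_n + (h/2)·(k1 + k2).
0.000000: (-1.200000, 1.960000)
  k1 = (-1.737824, 2.352000)
  predictor → (-1.408539, 2.242240)
  k2 = (-2.112409, 3.158282)
  → (-1.431014, 2.290617)
0.120000: (-1.431014, 2.290617)
  k1 = (-2.165584, 3.277905)
  predictor → (-1.690884, 2.683966)
  k2 = (-2.699398, 4.538274)
  → (-1.722913, 2.759588)
(p(0.24), q(0.24)) ≈ (-1.7229, 2.7596)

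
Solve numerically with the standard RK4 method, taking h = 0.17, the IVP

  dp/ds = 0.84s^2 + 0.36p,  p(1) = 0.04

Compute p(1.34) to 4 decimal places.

0.4616

RK4: k1 = f(s_n, p_n); k2 = f(s_n + h/2, p_n + (h/2)·k1); k3 = f(s_n + h/2, p_n + (h/2)·k2); k4 = f(s_n + h, p_n + h·k3); p_{n+1} = p_n + (h/6)·(k1 + 2k2 + 2k3 + k4).
s=1.000000, p=0.040000:
  k1 = f(1.000000, 0.040000) = 0.854400
  k2 = f(1.085000, 0.112624) = 1.029414
  k3 = f(1.085000, 0.127500) = 1.034769
  k4 = f(1.170000, 0.215911) = 1.227604
  p ← 0.040000 + (0.17/6)·(k1 + 2k2 + 2k3 + k4) = 0.215960
s=1.170000, p=0.215960:
  k1 = f(1.170000, 0.215960) = 1.227622
  k2 = f(1.255000, 0.320308) = 1.438332
  k3 = f(1.255000, 0.338219) = 1.444780
  k4 = f(1.340000, 0.461573) = 1.674470
  p ← 0.215960 + (0.17/6)·(k1 + 2k2 + 2k3 + k4) = 0.461563
p(1.34) ≈ 0.4616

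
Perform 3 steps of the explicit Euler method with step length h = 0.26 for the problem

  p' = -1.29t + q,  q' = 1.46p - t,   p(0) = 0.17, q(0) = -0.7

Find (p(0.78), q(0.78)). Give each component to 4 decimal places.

-0.6228, -0.9432

Euler on (p,q): p_{n+1} = p_n + h·p', q_{n+1} = q_n + h·q'.
0.000000: (0.170000, -0.700000); f=(-0.700000, 0.248200) → (-0.012000, -0.635468)
0.260000: (-0.012000, -0.635468); f=(-0.970868, -0.277520) → (-0.264426, -0.707623)
0.520000: (-0.264426, -0.707623); f=(-1.378423, -0.906061) → (-0.622816, -0.943199)
(p(0.78), q(0.78)) ≈ (-0.6228, -0.9432)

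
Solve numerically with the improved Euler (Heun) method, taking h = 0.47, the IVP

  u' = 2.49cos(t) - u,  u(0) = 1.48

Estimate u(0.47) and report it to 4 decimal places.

Heun: k1 = f(t_n, u_n); k2 = f(t_n + h, u_n + h·k1); u_{n+1} = u_n + (h/2)·(k1 + k2).
t=0.000000, u=1.480000:
  k1 = f(0.000000, 1.480000) = 1.010000
  k2 = f(0.470000, 1.954700) = 0.265305
  u ← 1.480000 + (0.47/2)·(1.010000 + 0.265305) = 1.779697
u(0.47) ≈ 1.7797

1.7797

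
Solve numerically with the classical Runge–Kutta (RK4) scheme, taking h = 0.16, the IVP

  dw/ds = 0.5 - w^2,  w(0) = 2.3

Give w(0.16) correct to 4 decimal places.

RK4: k1 = f(s_n, w_n); k2 = f(s_n + h/2, w_n + (h/2)·k1); k3 = f(s_n + h/2, w_n + (h/2)·k2); k4 = f(s_n + h, w_n + h·k3); w_{n+1} = w_n + (h/6)·(k1 + 2k2 + 2k3 + k4).
s=0.000000, w=2.300000:
  k1 = f(0.000000, 2.300000) = -4.790000
  k2 = f(0.080000, 1.916800) = -3.174122
  k3 = f(0.080000, 2.046070) = -3.686403
  k4 = f(0.160000, 1.710175) = -2.424700
  w ← 2.300000 + (0.16/6)·(k1 + 2k2 + 2k3 + k4) = 1.741713
w(0.16) ≈ 1.7417

1.7417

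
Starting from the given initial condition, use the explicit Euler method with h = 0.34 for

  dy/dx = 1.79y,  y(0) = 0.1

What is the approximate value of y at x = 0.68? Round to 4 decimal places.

0.2588

Euler: y_{n+1} = y_n + h·f(x_n, y_n).
x=0.000000, y=0.100000: f=0.179000 → y ← 0.100000 + 0.34·0.179000 = 0.160860
x=0.340000, y=0.160860: f=0.287939 → y ← 0.160860 + 0.34·0.287939 = 0.258759
y(0.68) ≈ 0.2588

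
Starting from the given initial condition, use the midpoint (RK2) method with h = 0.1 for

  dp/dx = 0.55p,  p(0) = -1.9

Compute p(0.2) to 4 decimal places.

Midpoint: k1 = f(x_n, p_n); k2 = f(x_n + h/2, p_n + (h/2)·k1); p_{n+1} = p_n + h·k2.
x=0.000000, p=-1.900000:
  k1 = f(0.000000, -1.900000) = -1.045000
  k2 = f(0.050000, -1.952250) = -1.073738
  p ← -1.900000 + 0.1·(-1.073738) = -2.007374
x=0.100000, p=-2.007374:
  k1 = f(0.100000, -2.007374) = -1.104056
  k2 = f(0.150000, -2.062577) = -1.134417
  p ← -2.007374 + 0.1·(-1.134417) = -2.120815
p(0.2) ≈ -2.1208

-2.1208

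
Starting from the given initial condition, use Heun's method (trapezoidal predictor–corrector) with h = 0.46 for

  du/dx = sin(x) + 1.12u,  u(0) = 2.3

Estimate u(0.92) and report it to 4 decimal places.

6.7519

Heun: k1 = f(x_n, u_n); k2 = f(x_n + h, u_n + h·k1); u_{n+1} = u_n + (h/2)·(k1 + k2).
x=0.000000, u=2.300000:
  k1 = f(0.000000, 2.300000) = 2.576000
  k2 = f(0.460000, 3.484960) = 4.347103
  u ← 2.300000 + (0.46/2)·(2.576000 + 4.347103) = 3.892314
x=0.460000, u=3.892314:
  k1 = f(0.460000, 3.892314) = 4.803340
  k2 = f(0.920000, 6.101850) = 7.629674
  u ← 3.892314 + (0.46/2)·(4.803340 + 7.629674) = 6.751907
u(0.92) ≈ 6.7519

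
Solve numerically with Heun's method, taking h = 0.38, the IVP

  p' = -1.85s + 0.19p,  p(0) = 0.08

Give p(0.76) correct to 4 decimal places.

-0.4615

Heun: k1 = f(s_n, p_n); k2 = f(s_n + h, p_n + h·k1); p_{n+1} = p_n + (h/2)·(k1 + k2).
s=0.000000, p=0.080000:
  k1 = f(0.000000, 0.080000) = 0.015200
  k2 = f(0.380000, 0.085776) = -0.686703
  p ← 0.080000 + (0.38/2)·(0.015200 + (-0.686703)) = -0.047585
s=0.380000, p=-0.047585:
  k1 = f(0.380000, -0.047585) = -0.712041
  k2 = f(0.760000, -0.318161) = -1.466451
  p ← -0.047585 + (0.38/2)·(-0.712041 + (-1.466451)) = -0.461499
p(0.76) ≈ -0.4615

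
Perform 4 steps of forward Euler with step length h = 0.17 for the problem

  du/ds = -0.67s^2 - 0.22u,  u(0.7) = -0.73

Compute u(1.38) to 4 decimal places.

-1.0418

Euler: u_{n+1} = u_n + h·f(s_n, u_n).
s=0.700000, u=-0.730000: f=-0.167700 → u ← -0.730000 + 0.17·(-0.167700) = -0.758509
s=0.870000, u=-0.758509: f=-0.340251 → u ← -0.758509 + 0.17·(-0.340251) = -0.816352
s=1.040000, u=-0.816352: f=-0.545075 → u ← -0.816352 + 0.17·(-0.545075) = -0.909014
s=1.210000, u=-0.909014: f=-0.780964 → u ← -0.909014 + 0.17·(-0.780964) = -1.041778
u(1.38) ≈ -1.0418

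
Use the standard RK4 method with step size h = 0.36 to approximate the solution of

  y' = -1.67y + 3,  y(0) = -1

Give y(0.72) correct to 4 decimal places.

RK4: k1 = f(s_n, y_n); k2 = f(s_n + h/2, y_n + (h/2)·k1); k3 = f(s_n + h/2, y_n + (h/2)·k2); k4 = f(s_n + h, y_n + h·k3); y_{n+1} = y_n + (h/6)·(k1 + 2k2 + 2k3 + k4).
s=0.000000, y=-1.000000:
  k1 = f(0.000000, -1.000000) = 4.670000
  k2 = f(0.180000, -0.159400) = 3.266198
  k3 = f(0.180000, -0.412084) = 3.688181
  k4 = f(0.360000, 0.327745) = 2.452666
  y ← -1.000000 + (0.36/6)·(k1 + 2k2 + 2k3 + k4) = 0.261885
s=0.360000, y=0.261885:
  k1 = f(0.360000, 0.261885) = 2.562651
  k2 = f(0.540000, 0.723163) = 1.792318
  k3 = f(0.540000, 0.584503) = 2.023880
  k4 = f(0.720000, 0.990482) = 1.345894
  y ← 0.261885 + (0.36/6)·(k1 + 2k2 + 2k3 + k4) = 0.954342
y(0.72) ≈ 0.9543

0.9543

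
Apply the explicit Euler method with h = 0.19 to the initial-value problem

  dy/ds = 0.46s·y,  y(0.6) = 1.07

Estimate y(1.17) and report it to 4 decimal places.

Euler: y_{n+1} = y_n + h·f(s_n, y_n).
s=0.600000, y=1.070000: f=0.295320 → y ← 1.070000 + 0.19·0.295320 = 1.126111
s=0.790000, y=1.126111: f=0.409229 → y ← 1.126111 + 0.19·0.409229 = 1.203864
s=0.980000, y=1.203864: f=0.542702 → y ← 1.203864 + 0.19·0.542702 = 1.306978
y(1.17) ≈ 1.3070

1.3070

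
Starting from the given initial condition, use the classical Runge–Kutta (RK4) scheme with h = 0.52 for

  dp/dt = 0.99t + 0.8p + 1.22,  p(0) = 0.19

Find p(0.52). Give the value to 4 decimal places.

RK4: k1 = f(t_n, p_n); k2 = f(t_n + h/2, p_n + (h/2)·k1); k3 = f(t_n + h/2, p_n + (h/2)·k2); k4 = f(t_n + h, p_n + h·k3); p_{n+1} = p_n + (h/6)·(k1 + 2k2 + 2k3 + k4).
t=0.000000, p=0.190000:
  k1 = f(0.000000, 0.190000) = 1.372000
  k2 = f(0.260000, 0.546720) = 1.914776
  k3 = f(0.260000, 0.687842) = 2.027673
  k4 = f(0.520000, 1.244390) = 2.730312
  p ← 0.190000 + (0.52/6)·(k1 + 2k2 + 2k3 + k4) = 1.228892
p(0.52) ≈ 1.2289

1.2289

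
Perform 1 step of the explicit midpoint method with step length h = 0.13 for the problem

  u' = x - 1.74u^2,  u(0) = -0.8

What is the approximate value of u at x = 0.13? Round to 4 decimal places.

-0.9637

Midpoint: k1 = f(x_n, u_n); k2 = f(x_n + h/2, u_n + (h/2)·k1); u_{n+1} = u_n + h·k2.
x=0.000000, u=-0.800000:
  k1 = f(0.000000, -0.800000) = -1.113600
  k2 = f(0.065000, -0.872384) = -1.259234
  u ← -0.800000 + 0.13·(-1.259234) = -0.963700
u(0.13) ≈ -0.9637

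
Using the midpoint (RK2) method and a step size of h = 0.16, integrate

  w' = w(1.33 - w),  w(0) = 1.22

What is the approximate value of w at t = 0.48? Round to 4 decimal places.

Midpoint: k1 = f(t_n, w_n); k2 = f(t_n + h/2, w_n + (h/2)·k1); w_{n+1} = w_n + h·k2.
t=0.000000, w=1.220000:
  k1 = f(0.000000, 1.220000) = 0.134200
  k2 = f(0.080000, 1.230736) = 0.122168
  w ← 1.220000 + 0.16·0.122168 = 1.239547
t=0.160000, w=1.239547:
  k1 = f(0.160000, 1.239547) = 0.112121
  k2 = f(0.240000, 1.248517) = 0.101733
  w ← 1.239547 + 0.16·0.101733 = 1.255824
t=0.320000, w=1.255824:
  k1 = f(0.320000, 1.255824) = 0.093152
  k2 = f(0.400000, 1.263276) = 0.084290
  w ← 1.255824 + 0.16·0.084290 = 1.269311
w(0.48) ≈ 1.2693

1.2693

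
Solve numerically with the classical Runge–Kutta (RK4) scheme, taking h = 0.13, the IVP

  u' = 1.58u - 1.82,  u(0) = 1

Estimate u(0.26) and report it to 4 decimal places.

RK4: k1 = f(t_n, u_n); k2 = f(t_n + h/2, u_n + (h/2)·k1); k3 = f(t_n + h/2, u_n + (h/2)·k2); k4 = f(t_n + h, u_n + h·k3); u_{n+1} = u_n + (h/6)·(k1 + 2k2 + 2k3 + k4).
t=0.000000, u=1.000000:
  k1 = f(0.000000, 1.000000) = -0.240000
  k2 = f(0.065000, 0.984400) = -0.264648
  k3 = f(0.065000, 0.982798) = -0.267179
  k4 = f(0.130000, 0.965267) = -0.294879
  u ← 1.000000 + (0.13/6)·(k1 + 2k2 + 2k3 + k4) = 0.965365
t=0.130000, u=0.965365:
  k1 = f(0.130000, 0.965365) = -0.294723
  k2 = f(0.195000, 0.946208) = -0.324991
  k3 = f(0.195000, 0.944241) = -0.328100
  k4 = f(0.260000, 0.922712) = -0.362115
  u ← 0.965365 + (0.13/6)·(k1 + 2k2 + 2k3 + k4) = 0.922833
u(0.26) ≈ 0.9228

0.9228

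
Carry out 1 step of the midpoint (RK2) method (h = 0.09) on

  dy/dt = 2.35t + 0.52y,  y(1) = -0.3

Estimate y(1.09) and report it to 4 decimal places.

-0.0884

Midpoint: k1 = f(t_n, y_n); k2 = f(t_n + h/2, y_n + (h/2)·k1); y_{n+1} = y_n + h·k2.
t=1.000000, y=-0.300000:
  k1 = f(1.000000, -0.300000) = 2.194000
  k2 = f(1.045000, -0.201270) = 2.351090
  y ← -0.300000 + 0.09·2.351090 = -0.088402
y(1.09) ≈ -0.0884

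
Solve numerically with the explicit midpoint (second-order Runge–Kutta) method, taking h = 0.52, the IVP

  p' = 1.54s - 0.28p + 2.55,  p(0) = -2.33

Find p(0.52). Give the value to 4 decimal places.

Midpoint: k1 = f(s_n, p_n); k2 = f(s_n + h/2, p_n + (h/2)·k1); p_{n+1} = p_n + h·k2.
s=0.000000, p=-2.330000:
  k1 = f(0.000000, -2.330000) = 3.202400
  k2 = f(0.260000, -1.497376) = 3.369665
  p ← -2.330000 + 0.52·3.369665 = -0.577774
p(0.52) ≈ -0.5778

-0.5778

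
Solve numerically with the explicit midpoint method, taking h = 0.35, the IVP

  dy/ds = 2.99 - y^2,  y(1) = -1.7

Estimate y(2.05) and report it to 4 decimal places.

Midpoint: k1 = f(s_n, y_n); k2 = f(s_n + h/2, y_n + (h/2)·k1); y_{n+1} = y_n + h·k2.
s=1.000000, y=-1.700000:
  k1 = f(1.000000, -1.700000) = 0.100000
  k2 = f(1.175000, -1.682500) = 0.159194
  y ← -1.700000 + 0.35·0.159194 = -1.644282
s=1.350000, y=-1.644282:
  k1 = f(1.350000, -1.644282) = 0.286336
  k2 = f(1.525000, -1.594173) = 0.448611
  y ← -1.644282 + 0.35·0.448611 = -1.487268
s=1.700000, y=-1.487268:
  k1 = f(1.700000, -1.487268) = 0.778033
  k2 = f(1.875000, -1.351112) = 1.164495
  y ← -1.487268 + 0.35·1.164495 = -1.079695
y(2.05) ≈ -1.0797

-1.0797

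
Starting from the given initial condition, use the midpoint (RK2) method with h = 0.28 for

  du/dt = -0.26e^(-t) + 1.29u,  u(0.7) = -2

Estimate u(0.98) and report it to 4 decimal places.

-2.8908

Midpoint: k1 = f(t_n, u_n); k2 = f(t_n + h/2, u_n + (h/2)·k1); u_{n+1} = u_n + h·k2.
t=0.700000, u=-2.000000:
  k1 = f(0.700000, -2.000000) = -2.709112
  k2 = f(0.840000, -2.379276) = -3.181510
  u ← -2.000000 + 0.28·(-3.181510) = -2.890823
u(0.98) ≈ -2.8908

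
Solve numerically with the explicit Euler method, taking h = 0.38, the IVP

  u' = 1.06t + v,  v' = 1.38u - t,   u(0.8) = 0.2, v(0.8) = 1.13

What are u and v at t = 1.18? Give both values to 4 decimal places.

0.9516, 0.9309

Euler on (u,v): u_{n+1} = u_n + h·u', v_{n+1} = v_n + h·v'.
0.800000: (0.200000, 1.130000); f=(1.978000, -0.524000) → (0.951640, 0.930880)
(u(1.18), v(1.18)) ≈ (0.9516, 0.9309)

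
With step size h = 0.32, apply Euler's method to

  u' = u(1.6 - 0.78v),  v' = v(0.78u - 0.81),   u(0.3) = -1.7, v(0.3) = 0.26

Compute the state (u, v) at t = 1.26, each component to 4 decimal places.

-5.5381, -0.0018

Euler on (u,v): u_{n+1} = u_n + h·u', v_{n+1} = v_n + h·v'.
0.300000: (-1.700000, 0.260000); f=(-2.375240, -0.555360) → (-2.460077, 0.082285)
0.620000: (-2.460077, 0.082285); f=(-3.778230, -0.224544) → (-3.669110, 0.010431)
0.940000: (-3.669110, 0.010431); f=(-5.840725, -0.038301) → (-5.538142, -0.001825)
(u(1.26), v(1.26)) ≈ (-5.5381, -0.0018)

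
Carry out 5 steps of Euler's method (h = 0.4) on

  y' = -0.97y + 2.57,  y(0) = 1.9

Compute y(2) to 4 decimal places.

2.5851

Euler: y_{n+1} = y_n + h·f(t_n, y_n).
t=0.000000, y=1.900000: f=0.727000 → y ← 1.900000 + 0.4·0.727000 = 2.190800
t=0.400000, y=2.190800: f=0.444924 → y ← 2.190800 + 0.4·0.444924 = 2.368770
t=0.800000, y=2.368770: f=0.272293 → y ← 2.368770 + 0.4·0.272293 = 2.477687
t=1.200000, y=2.477687: f=0.166644 → y ← 2.477687 + 0.4·0.166644 = 2.544344
t=1.600000, y=2.544344: f=0.101986 → y ← 2.544344 + 0.4·0.101986 = 2.585139
y(2) ≈ 2.5851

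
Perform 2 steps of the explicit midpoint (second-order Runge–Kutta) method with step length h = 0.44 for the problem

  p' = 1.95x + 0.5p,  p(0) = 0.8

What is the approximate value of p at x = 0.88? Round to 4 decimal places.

Midpoint: k1 = f(x_n, p_n); k2 = f(x_n + h/2, p_n + (h/2)·k1); p_{n+1} = p_n + h·k2.
x=0.000000, p=0.800000:
  k1 = f(0.000000, 0.800000) = 0.400000
  k2 = f(0.220000, 0.888000) = 0.873000
  p ← 0.800000 + 0.44·0.873000 = 1.184120
x=0.440000, p=1.184120:
  k1 = f(0.440000, 1.184120) = 1.450060
  k2 = f(0.660000, 1.503133) = 2.038567
  p ← 1.184120 + 0.44·2.038567 = 2.081089
p(0.88) ≈ 2.0811

2.0811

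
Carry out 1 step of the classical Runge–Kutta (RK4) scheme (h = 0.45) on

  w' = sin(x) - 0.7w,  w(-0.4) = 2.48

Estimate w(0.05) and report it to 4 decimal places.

1.7478

RK4: k1 = f(x_n, w_n); k2 = f(x_n + h/2, w_n + (h/2)·k1); k3 = f(x_n + h/2, w_n + (h/2)·k2); k4 = f(x_n + h, w_n + h·k3); w_{n+1} = w_n + (h/6)·(k1 + 2k2 + 2k3 + k4).
x=-0.400000, w=2.480000:
  k1 = f(-0.400000, 2.480000) = -2.125418
  k2 = f(-0.175000, 2.001781) = -1.575355
  k3 = f(-0.175000, 2.125545) = -1.661990
  k4 = f(0.050000, 1.732105) = -1.162494
  w ← 2.480000 + (0.45/6)·(k1 + 2k2 + 2k3 + k4) = 1.747805
w(0.05) ≈ 1.7478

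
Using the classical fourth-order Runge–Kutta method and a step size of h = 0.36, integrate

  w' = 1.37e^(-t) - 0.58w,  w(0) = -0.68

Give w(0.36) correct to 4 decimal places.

RK4: k1 = f(t_n, w_n); k2 = f(t_n + h/2, w_n + (h/2)·k1); k3 = f(t_n + h/2, w_n + (h/2)·k2); k4 = f(t_n + h, w_n + h·k3); w_{n+1} = w_n + (h/6)·(k1 + 2k2 + 2k3 + k4).
t=0.000000, w=-0.680000:
  k1 = f(0.000000, -0.680000) = 1.764400
  k2 = f(0.180000, -0.362408) = 1.354517
  k3 = f(0.180000, -0.436187) = 1.397309
  k4 = f(0.360000, -0.176969) = 1.058459
  w ← -0.680000 + (0.36/6)·(k1 + 2k2 + 2k3 + k4) = -0.180409
w(0.36) ≈ -0.1804

-0.1804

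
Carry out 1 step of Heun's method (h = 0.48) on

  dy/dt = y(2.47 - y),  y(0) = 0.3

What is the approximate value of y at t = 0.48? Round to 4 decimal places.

Heun: k1 = f(t_n, y_n); k2 = f(t_n + h, y_n + h·k1); y_{n+1} = y_n + (h/2)·(k1 + k2).
t=0.000000, y=0.300000:
  k1 = f(0.000000, 0.300000) = 0.651000
  k2 = f(0.480000, 0.612480) = 1.137694
  y ← 0.300000 + (0.48/2)·(0.651000 + 1.137694) = 0.729287
y(0.48) ≈ 0.7293

0.7293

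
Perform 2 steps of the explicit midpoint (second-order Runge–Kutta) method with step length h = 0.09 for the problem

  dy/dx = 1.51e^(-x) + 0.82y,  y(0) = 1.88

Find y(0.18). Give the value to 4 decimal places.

Midpoint: k1 = f(x_n, y_n); k2 = f(x_n + h/2, y_n + (h/2)·k1); y_{n+1} = y_n + h·k2.
x=0.000000, y=1.880000:
  k1 = f(0.000000, 1.880000) = 3.051600
  k2 = f(0.045000, 2.017322) = 3.097760
  y ← 1.880000 + 0.09·3.097760 = 2.158798
x=0.090000, y=2.158798:
  k1 = f(0.090000, 2.158798) = 3.150251
  k2 = f(0.135000, 2.300560) = 3.205770
  y ← 2.158798 + 0.09·3.205770 = 2.447318
y(0.18) ≈ 2.4473

2.4473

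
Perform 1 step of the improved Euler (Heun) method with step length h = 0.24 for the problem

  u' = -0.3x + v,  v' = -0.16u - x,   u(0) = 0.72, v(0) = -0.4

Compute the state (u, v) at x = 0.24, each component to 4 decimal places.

0.6120, -0.4546

Heun on (u,v): k1 = f(x_n, state_n); k2 = f(x_n + h, state_n + h·k1); state_{n+1} = state_n + (h/2)·(k1 + k2).
0.000000: (0.720000, -0.400000)
  k1 = (-0.400000, -0.115200)
  predictor → (0.624000, -0.427648)
  k2 = (-0.499648, -0.339840)
  → (0.612042, -0.454605)
(u(0.24), v(0.24)) ≈ (0.6120, -0.4546)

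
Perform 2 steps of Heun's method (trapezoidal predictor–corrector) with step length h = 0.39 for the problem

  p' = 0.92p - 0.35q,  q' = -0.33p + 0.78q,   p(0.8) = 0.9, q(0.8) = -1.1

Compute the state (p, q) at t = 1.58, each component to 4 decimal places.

2.4315, -2.4971

Heun on (p,q): k1 = f(t_n, state_n); k2 = f(t_n + h, state_n + h·k1); state_{n+1} = state_n + (h/2)·(k1 + k2).
0.800000: (0.900000, -1.100000)
  k1 = (1.213000, -1.155000)
  predictor → (1.373070, -1.550450)
  k2 = (1.805882, -1.662464)
  → (1.488682, -1.649405)
1.190000: (1.488682, -1.649405)
  k1 = (1.946879, -1.777801)
  predictor → (2.247965, -2.342748)
  k2 = (2.888090, -2.569172)
  → (2.431501, -2.497065)
(p(1.58), q(1.58)) ≈ (2.4315, -2.4971)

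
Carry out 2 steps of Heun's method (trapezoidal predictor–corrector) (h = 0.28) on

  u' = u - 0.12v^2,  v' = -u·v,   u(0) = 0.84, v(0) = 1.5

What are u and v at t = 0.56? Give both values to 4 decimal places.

1.3283, 0.8459

Heun on (u,v): k1 = f(t_n, state_n); k2 = f(t_n + h, state_n + h·k1); state_{n+1} = state_n + (h/2)·(k1 + k2).
0.000000: (0.840000, 1.500000)
  k1 = (0.570000, -1.260000)
  predictor → (0.999600, 1.147200)
  k2 = (0.841672, -1.146741)
  → (1.037634, 1.163056)
0.280000: (1.037634, 1.163056)
  k1 = (0.875310, -1.206827)
  predictor → (1.282721, 0.825145)
  k2 = (1.201017, -1.058430)
  → (1.328320, 0.845920)
(u(0.56), v(0.56)) ≈ (1.3283, 0.8459)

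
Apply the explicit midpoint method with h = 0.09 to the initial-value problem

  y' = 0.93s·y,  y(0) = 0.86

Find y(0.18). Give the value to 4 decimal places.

0.8730

Midpoint: k1 = f(s_n, y_n); k2 = f(s_n + h/2, y_n + (h/2)·k1); y_{n+1} = y_n + h·k2.
s=0.000000, y=0.860000:
  k1 = f(0.000000, 0.860000) = 0.000000
  k2 = f(0.045000, 0.860000) = 0.035991
  y ← 0.860000 + 0.09·0.035991 = 0.863239
s=0.090000, y=0.863239:
  k1 = f(0.090000, 0.863239) = 0.072253
  k2 = f(0.135000, 0.866491) = 0.108788
  y ← 0.863239 + 0.09·0.108788 = 0.873030
y(0.18) ≈ 0.8730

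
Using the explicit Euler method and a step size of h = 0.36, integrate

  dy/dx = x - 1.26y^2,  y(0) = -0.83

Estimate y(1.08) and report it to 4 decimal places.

-2.5142

Euler: y_{n+1} = y_n + h·f(x_n, y_n).
x=0.000000, y=-0.830000: f=-0.868014 → y ← -0.830000 + 0.36·(-0.868014) = -1.142485
x=0.360000, y=-1.142485: f=-1.284643 → y ← -1.142485 + 0.36·(-1.284643) = -1.604956
x=0.720000, y=-1.604956: f=-2.525615 → y ← -1.604956 + 0.36·(-2.525615) = -2.514178
y(1.08) ≈ -2.5142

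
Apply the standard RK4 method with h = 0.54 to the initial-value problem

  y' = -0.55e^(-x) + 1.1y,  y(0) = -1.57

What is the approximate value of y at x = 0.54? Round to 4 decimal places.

-3.1643

RK4: k1 = f(x_n, y_n); k2 = f(x_n + h/2, y_n + (h/2)·k1); k3 = f(x_n + h/2, y_n + (h/2)·k2); k4 = f(x_n + h, y_n + h·k3); y_{n+1} = y_n + (h/6)·(k1 + 2k2 + 2k3 + k4).
x=0.000000, y=-1.570000:
  k1 = f(0.000000, -1.570000) = -2.277000
  k2 = f(0.270000, -2.184790) = -2.823128
  k3 = f(0.270000, -2.332244) = -2.985328
  k4 = f(0.540000, -3.182077) = -3.820796
  y ← -1.570000 + (0.54/6)·(k1 + 2k2 + 2k3 + k4) = -3.164324
y(0.54) ≈ -3.1643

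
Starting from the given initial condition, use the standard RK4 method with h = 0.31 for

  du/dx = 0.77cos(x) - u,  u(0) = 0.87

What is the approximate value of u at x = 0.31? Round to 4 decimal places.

0.8398

RK4: k1 = f(x_n, u_n); k2 = f(x_n + h/2, u_n + (h/2)·k1); k3 = f(x_n + h/2, u_n + (h/2)·k2); k4 = f(x_n + h, u_n + h·k3); u_{n+1} = u_n + (h/6)·(k1 + 2k2 + 2k3 + k4).
x=0.000000, u=0.870000:
  k1 = f(0.000000, 0.870000) = -0.100000
  k2 = f(0.155000, 0.854500) = -0.093731
  k3 = f(0.155000, 0.855472) = -0.094703
  k4 = f(0.310000, 0.840642) = -0.107345
  u ← 0.870000 + (0.31/6)·(k1 + 2k2 + 2k3 + k4) = 0.839816
u(0.31) ≈ 0.8398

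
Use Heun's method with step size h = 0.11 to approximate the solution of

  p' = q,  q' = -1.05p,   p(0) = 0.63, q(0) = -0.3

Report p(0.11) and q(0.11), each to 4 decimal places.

0.5930, -0.3709

Heun on (p,q): k1 = f(x_n, state_n); k2 = f(x_n + h, state_n + h·k1); state_{n+1} = state_n + (h/2)·(k1 + k2).
0.000000: (0.630000, -0.300000)
  k1 = (-0.300000, -0.661500)
  predictor → (0.597000, -0.372765)
  k2 = (-0.372765, -0.626850)
  → (0.592998, -0.370859)
(p(0.11), q(0.11)) ≈ (0.5930, -0.3709)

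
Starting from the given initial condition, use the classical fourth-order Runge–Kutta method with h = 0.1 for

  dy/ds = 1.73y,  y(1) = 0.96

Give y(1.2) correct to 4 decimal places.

1.3569

RK4: k1 = f(s_n, y_n); k2 = f(s_n + h/2, y_n + (h/2)·k1); k3 = f(s_n + h/2, y_n + (h/2)·k2); k4 = f(s_n + h, y_n + h·k3); y_{n+1} = y_n + (h/6)·(k1 + 2k2 + 2k3 + k4).
s=1.000000, y=0.960000:
  k1 = f(1.000000, 0.960000) = 1.660800
  k2 = f(1.050000, 1.043040) = 1.804459
  k3 = f(1.050000, 1.050223) = 1.816886
  k4 = f(1.100000, 1.141689) = 1.975121
  y ← 0.960000 + (0.1/6)·(k1 + 2k2 + 2k3 + k4) = 1.141310
s=1.100000, y=1.141310:
  k1 = f(1.100000, 1.141310) = 1.974467
  k2 = f(1.150000, 1.240034) = 2.145258
  k3 = f(1.150000, 1.248573) = 2.160031
  k4 = f(1.200000, 1.357313) = 2.348152
  y ← 1.141310 + (0.1/6)·(k1 + 2k2 + 2k3 + k4) = 1.356863
y(1.2) ≈ 1.3569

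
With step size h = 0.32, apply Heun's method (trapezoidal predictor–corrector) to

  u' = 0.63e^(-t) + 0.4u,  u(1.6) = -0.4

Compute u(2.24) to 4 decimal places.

-0.4461

Heun: k1 = f(t_n, u_n); k2 = f(t_n + h, u_n + h·k1); u_{n+1} = u_n + (h/2)·(k1 + k2).
t=1.600000, u=-0.400000:
  k1 = f(1.600000, -0.400000) = -0.032805
  k2 = f(1.920000, -0.410498) = -0.071837
  u ← -0.400000 + (0.32/2)·(-0.032805 + (-0.071837)) = -0.416743
t=1.920000, u=-0.416743:
  k1 = f(1.920000, -0.416743) = -0.074335
  k2 = f(2.240000, -0.440530) = -0.109143
  u ← -0.416743 + (0.32/2)·(-0.074335 + (-0.109143)) = -0.446099
u(2.24) ≈ -0.4461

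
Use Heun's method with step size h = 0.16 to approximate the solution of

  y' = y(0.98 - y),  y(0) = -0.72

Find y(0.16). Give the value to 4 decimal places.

-0.9568

Heun: k1 = f(t_n, y_n); k2 = f(t_n + h, y_n + h·k1); y_{n+1} = y_n + (h/2)·(k1 + k2).
t=0.000000, y=-0.720000:
  k1 = f(0.000000, -0.720000) = -1.224000
  k2 = f(0.160000, -0.915840) = -1.736286
  y ← -0.720000 + (0.16/2)·(-1.224000 + (-1.736286)) = -0.956823
y(0.16) ≈ -0.9568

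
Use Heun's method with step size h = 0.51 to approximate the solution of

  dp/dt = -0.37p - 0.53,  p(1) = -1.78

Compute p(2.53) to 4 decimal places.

-1.6305

Heun: k1 = f(t_n, p_n); k2 = f(t_n + h, p_n + h·k1); p_{n+1} = p_n + (h/2)·(k1 + k2).
t=1.000000, p=-1.780000:
  k1 = f(1.000000, -1.780000) = 0.128600
  k2 = f(1.510000, -1.714414) = 0.104333
  p ← -1.780000 + (0.51/2)·(0.128600 + 0.104333) = -1.720602
t=1.510000, p=-1.720602:
  k1 = f(1.510000, -1.720602) = 0.106623
  k2 = f(2.020000, -1.666224) = 0.086503
  p ← -1.720602 + (0.51/2)·(0.106623 + 0.086503) = -1.671355
t=2.020000, p=-1.671355:
  k1 = f(2.020000, -1.671355) = 0.088401
  k2 = f(2.530000, -1.626270) = 0.071720
  p ← -1.671355 + (0.51/2)·(0.088401 + 0.071720) = -1.630524
p(2.53) ≈ -1.6305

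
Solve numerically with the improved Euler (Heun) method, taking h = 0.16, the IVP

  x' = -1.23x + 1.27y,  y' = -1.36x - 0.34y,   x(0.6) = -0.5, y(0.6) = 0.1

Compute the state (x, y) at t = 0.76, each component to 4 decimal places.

Heun on (x,y): k1 = f(t_n, state_n); k2 = f(t_n + h, state_n + h·k1); state_{n+1} = state_n + (h/2)·(k1 + k2).
0.600000: (-0.500000, 0.100000)
  k1 = (0.742000, 0.646000)
  predictor → (-0.381280, 0.203360)
  k2 = (0.727242, 0.449398)
  → (-0.382461, 0.187632)
(x(0.76), y(0.76)) ≈ (-0.3825, 0.1876)

-0.3825, 0.1876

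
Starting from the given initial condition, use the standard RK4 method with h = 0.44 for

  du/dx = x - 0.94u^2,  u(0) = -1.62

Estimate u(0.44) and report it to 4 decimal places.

RK4: k1 = f(x_n, u_n); k2 = f(x_n + h/2, u_n + (h/2)·k1); k3 = f(x_n + h/2, u_n + (h/2)·k2); k4 = f(x_n + h, u_n + h·k3); u_{n+1} = u_n + (h/6)·(k1 + 2k2 + 2k3 + k4).
x=0.000000, u=-1.620000:
  k1 = f(0.000000, -1.620000) = -2.466936
  k2 = f(0.220000, -2.162726) = -4.176740
  k3 = f(0.220000, -2.538883) = -5.839171
  k4 = f(0.440000, -4.189235) = -16.056709
  u ← -1.620000 + (0.44/6)·(k1 + 2k2 + 2k3 + k4) = -4.447401
u(0.44) ≈ -4.4474

-4.4474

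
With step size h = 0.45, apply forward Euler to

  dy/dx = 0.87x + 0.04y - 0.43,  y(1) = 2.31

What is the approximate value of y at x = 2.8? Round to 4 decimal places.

Euler: y_{n+1} = y_n + h·f(x_n, y_n).
x=1.000000, y=2.310000: f=0.532400 → y ← 2.310000 + 0.45·0.532400 = 2.549580
x=1.450000, y=2.549580: f=0.933483 → y ← 2.549580 + 0.45·0.933483 = 2.969647
x=1.900000, y=2.969647: f=1.341786 → y ← 2.969647 + 0.45·1.341786 = 3.573451
x=2.350000, y=3.573451: f=1.757438 → y ← 3.573451 + 0.45·1.757438 = 4.364298
y(2.8) ≈ 4.3643

4.3643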